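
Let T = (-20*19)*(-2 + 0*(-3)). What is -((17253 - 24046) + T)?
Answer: 6033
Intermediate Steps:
T = 760 (T = -380*(-2 + 0) = -380*(-2) = 760)
-((17253 - 24046) + T) = -((17253 - 24046) + 760) = -(-6793 + 760) = -1*(-6033) = 6033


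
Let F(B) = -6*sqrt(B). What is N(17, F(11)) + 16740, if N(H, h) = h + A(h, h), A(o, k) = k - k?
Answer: 16740 - 6*sqrt(11) ≈ 16720.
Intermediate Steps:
A(o, k) = 0
N(H, h) = h (N(H, h) = h + 0 = h)
N(17, F(11)) + 16740 = -6*sqrt(11) + 16740 = 16740 - 6*sqrt(11)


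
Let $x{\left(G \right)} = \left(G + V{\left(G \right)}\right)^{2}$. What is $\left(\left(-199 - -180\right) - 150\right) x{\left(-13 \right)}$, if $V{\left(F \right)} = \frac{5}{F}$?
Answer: $-30276$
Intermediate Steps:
$x{\left(G \right)} = \left(G + \frac{5}{G}\right)^{2}$
$\left(\left(-199 - -180\right) - 150\right) x{\left(-13 \right)} = \left(\left(-199 - -180\right) - 150\right) \frac{\left(5 + \left(-13\right)^{2}\right)^{2}}{169} = \left(\left(-199 + 180\right) - 150\right) \frac{\left(5 + 169\right)^{2}}{169} = \left(-19 - 150\right) \frac{174^{2}}{169} = - 169 \cdot \frac{1}{169} \cdot 30276 = \left(-169\right) \frac{30276}{169} = -30276$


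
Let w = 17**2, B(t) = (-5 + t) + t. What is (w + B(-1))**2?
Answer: 79524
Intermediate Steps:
B(t) = -5 + 2*t
w = 289
(w + B(-1))**2 = (289 + (-5 + 2*(-1)))**2 = (289 + (-5 - 2))**2 = (289 - 7)**2 = 282**2 = 79524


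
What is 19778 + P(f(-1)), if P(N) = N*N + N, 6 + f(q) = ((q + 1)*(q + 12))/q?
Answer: 19808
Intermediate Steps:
f(q) = -6 + (1 + q)*(12 + q)/q (f(q) = -6 + ((q + 1)*(q + 12))/q = -6 + ((1 + q)*(12 + q))/q = -6 + (1 + q)*(12 + q)/q)
P(N) = N + N² (P(N) = N² + N = N + N²)
19778 + P(f(-1)) = 19778 + (7 - 1 + 12/(-1))*(1 + (7 - 1 + 12/(-1))) = 19778 + (7 - 1 + 12*(-1))*(1 + (7 - 1 + 12*(-1))) = 19778 + (7 - 1 - 12)*(1 + (7 - 1 - 12)) = 19778 - 6*(1 - 6) = 19778 - 6*(-5) = 19778 + 30 = 19808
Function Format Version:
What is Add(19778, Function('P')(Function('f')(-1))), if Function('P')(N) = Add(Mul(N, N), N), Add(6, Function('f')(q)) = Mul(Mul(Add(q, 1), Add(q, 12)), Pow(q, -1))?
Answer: 19808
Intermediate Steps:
Function('f')(q) = Add(-6, Mul(Pow(q, -1), Add(1, q), Add(12, q))) (Function('f')(q) = Add(-6, Mul(Mul(Add(q, 1), Add(q, 12)), Pow(q, -1))) = Add(-6, Mul(Mul(Add(1, q), Add(12, q)), Pow(q, -1))) = Add(-6, Mul(Pow(q, -1), Add(1, q), Add(12, q))))
Function('P')(N) = Add(N, Pow(N, 2)) (Function('P')(N) = Add(Pow(N, 2), N) = Add(N, Pow(N, 2)))
Add(19778, Function('P')(Function('f')(-1))) = Add(19778, Mul(Add(7, -1, Mul(12, Pow(-1, -1))), Add(1, Add(7, -1, Mul(12, Pow(-1, -1)))))) = Add(19778, Mul(Add(7, -1, Mul(12, -1)), Add(1, Add(7, -1, Mul(12, -1))))) = Add(19778, Mul(Add(7, -1, -12), Add(1, Add(7, -1, -12)))) = Add(19778, Mul(-6, Add(1, -6))) = Add(19778, Mul(-6, -5)) = Add(19778, 30) = 19808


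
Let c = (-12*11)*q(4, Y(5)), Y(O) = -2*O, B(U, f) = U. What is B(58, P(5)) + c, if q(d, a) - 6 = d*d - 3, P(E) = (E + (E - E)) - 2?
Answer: -2450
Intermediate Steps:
P(E) = -2 + E (P(E) = (E + 0) - 2 = E - 2 = -2 + E)
q(d, a) = 3 + d**2 (q(d, a) = 6 + (d*d - 3) = 6 + (d**2 - 3) = 6 + (-3 + d**2) = 3 + d**2)
c = -2508 (c = (-12*11)*(3 + 4**2) = -132*(3 + 16) = -132*19 = -2508)
B(58, P(5)) + c = 58 - 2508 = -2450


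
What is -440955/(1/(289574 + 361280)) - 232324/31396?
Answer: -2252642008457011/7849 ≈ -2.8700e+11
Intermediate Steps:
-440955/(1/(289574 + 361280)) - 232324/31396 = -440955/(1/650854) - 232324*1/31396 = -440955/1/650854 - 58081/7849 = -440955*650854 - 58081/7849 = -286997325570 - 58081/7849 = -2252642008457011/7849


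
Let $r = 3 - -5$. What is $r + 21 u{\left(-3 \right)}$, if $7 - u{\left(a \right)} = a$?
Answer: $218$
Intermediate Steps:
$u{\left(a \right)} = 7 - a$
$r = 8$ ($r = 3 + 5 = 8$)
$r + 21 u{\left(-3 \right)} = 8 + 21 \left(7 - -3\right) = 8 + 21 \left(7 + 3\right) = 8 + 21 \cdot 10 = 8 + 210 = 218$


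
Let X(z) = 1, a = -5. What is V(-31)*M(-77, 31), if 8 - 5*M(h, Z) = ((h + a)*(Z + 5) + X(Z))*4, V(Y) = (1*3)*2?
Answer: 70872/5 ≈ 14174.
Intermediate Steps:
V(Y) = 6 (V(Y) = 3*2 = 6)
M(h, Z) = ⅘ - 4*(-5 + h)*(5 + Z)/5 (M(h, Z) = 8/5 - ((h - 5)*(Z + 5) + 1)*4/5 = 8/5 - ((-5 + h)*(5 + Z) + 1)*4/5 = 8/5 - (1 + (-5 + h)*(5 + Z))*4/5 = 8/5 - (4 + 4*(-5 + h)*(5 + Z))/5 = 8/5 + (-⅘ - 4*(-5 + h)*(5 + Z)/5) = ⅘ - 4*(-5 + h)*(5 + Z)/5)
V(-31)*M(-77, 31) = 6*(104/5 - 4*(-77) + 4*31 - ⅘*31*(-77)) = 6*(104/5 + 308 + 124 + 9548/5) = 6*(11812/5) = 70872/5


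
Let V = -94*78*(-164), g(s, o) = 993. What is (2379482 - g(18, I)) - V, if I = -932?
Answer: 1176041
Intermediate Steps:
V = 1202448 (V = -7332*(-164) = 1202448)
(2379482 - g(18, I)) - V = (2379482 - 1*993) - 1*1202448 = (2379482 - 993) - 1202448 = 2378489 - 1202448 = 1176041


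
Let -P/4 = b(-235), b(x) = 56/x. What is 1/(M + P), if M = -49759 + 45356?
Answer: -235/1034481 ≈ -0.00022717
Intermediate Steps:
P = 224/235 (P = -224/(-235) = -224*(-1)/235 = -4*(-56/235) = 224/235 ≈ 0.95319)
M = -4403
1/(M + P) = 1/(-4403 + 224/235) = 1/(-1034481/235) = -235/1034481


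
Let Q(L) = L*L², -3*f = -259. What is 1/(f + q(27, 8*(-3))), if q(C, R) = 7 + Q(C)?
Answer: 3/59329 ≈ 5.0565e-5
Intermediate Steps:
f = 259/3 (f = -⅓*(-259) = 259/3 ≈ 86.333)
Q(L) = L³
q(C, R) = 7 + C³
1/(f + q(27, 8*(-3))) = 1/(259/3 + (7 + 27³)) = 1/(259/3 + (7 + 19683)) = 1/(259/3 + 19690) = 1/(59329/3) = 3/59329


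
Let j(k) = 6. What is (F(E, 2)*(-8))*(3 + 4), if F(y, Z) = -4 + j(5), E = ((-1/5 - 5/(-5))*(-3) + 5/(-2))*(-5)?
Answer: -112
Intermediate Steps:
E = 49/2 (E = ((-1*⅕ - 5*(-⅕))*(-3) + 5*(-½))*(-5) = ((-⅕ + 1)*(-3) - 5/2)*(-5) = ((⅘)*(-3) - 5/2)*(-5) = (-12/5 - 5/2)*(-5) = -49/10*(-5) = 49/2 ≈ 24.500)
F(y, Z) = 2 (F(y, Z) = -4 + 6 = 2)
(F(E, 2)*(-8))*(3 + 4) = (2*(-8))*(3 + 4) = -16*7 = -112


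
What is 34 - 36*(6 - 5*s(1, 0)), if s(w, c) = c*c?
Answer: -182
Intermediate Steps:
s(w, c) = c²
34 - 36*(6 - 5*s(1, 0)) = 34 - 36*(6 - 5*0²) = 34 - 36*(6 - 5*0) = 34 - 36*(6 + 0) = 34 - 36*6 = 34 - 216 = -182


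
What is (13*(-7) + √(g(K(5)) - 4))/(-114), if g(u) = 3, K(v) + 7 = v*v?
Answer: 91/114 - I/114 ≈ 0.79825 - 0.0087719*I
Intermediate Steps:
K(v) = -7 + v² (K(v) = -7 + v*v = -7 + v²)
(13*(-7) + √(g(K(5)) - 4))/(-114) = (13*(-7) + √(3 - 4))/(-114) = (-91 + √(-1))*(-1/114) = (-91 + I)*(-1/114) = 91/114 - I/114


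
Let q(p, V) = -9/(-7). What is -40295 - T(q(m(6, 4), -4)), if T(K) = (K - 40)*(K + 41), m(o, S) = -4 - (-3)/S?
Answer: -1894239/49 ≈ -38658.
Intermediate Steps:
m(o, S) = -4 + 3/S
q(p, V) = 9/7 (q(p, V) = -9*(-⅐) = 9/7)
T(K) = (-40 + K)*(41 + K)
-40295 - T(q(m(6, 4), -4)) = -40295 - (-1640 + 9/7 + (9/7)²) = -40295 - (-1640 + 9/7 + 81/49) = -40295 - 1*(-80216/49) = -40295 + 80216/49 = -1894239/49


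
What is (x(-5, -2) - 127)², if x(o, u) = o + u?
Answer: 17956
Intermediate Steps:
(x(-5, -2) - 127)² = ((-5 - 2) - 127)² = (-7 - 127)² = (-134)² = 17956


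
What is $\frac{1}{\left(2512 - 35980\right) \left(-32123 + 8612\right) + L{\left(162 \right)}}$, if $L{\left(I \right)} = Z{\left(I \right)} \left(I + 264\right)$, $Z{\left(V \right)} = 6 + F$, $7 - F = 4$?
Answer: $\frac{1}{786869982} \approx 1.2709 \cdot 10^{-9}$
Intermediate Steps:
$F = 3$ ($F = 7 - 4 = 3$)
$Z{\left(V \right)} = 9$ ($Z{\left(V \right)} = 6 + 3 = 9$)
$L{\left(I \right)} = 2376 + 9 I$ ($L{\left(I \right)} = 9 \left(I + 264\right) = 9 \left(264 + I\right) = 2376 + 9 I$)
$\frac{1}{\left(2512 - 35980\right) \left(-32123 + 8612\right) + L{\left(162 \right)}} = \frac{1}{\left(2512 - 35980\right) \left(-32123 + 8612\right) + \left(2376 + 9 \cdot 162\right)} = \frac{1}{\left(-33468\right) \left(-23511\right) + \left(2376 + 1458\right)} = \frac{1}{786866148 + 3834} = \frac{1}{786869982}$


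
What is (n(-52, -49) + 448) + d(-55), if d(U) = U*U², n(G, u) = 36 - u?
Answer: -165842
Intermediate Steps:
d(U) = U³
(n(-52, -49) + 448) + d(-55) = ((36 - 1*(-49)) + 448) + (-55)³ = ((36 + 49) + 448) - 166375 = (85 + 448) - 166375 = 533 - 166375 = -165842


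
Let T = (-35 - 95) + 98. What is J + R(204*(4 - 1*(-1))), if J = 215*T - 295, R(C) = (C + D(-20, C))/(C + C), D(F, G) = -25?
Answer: -2927201/408 ≈ -7174.5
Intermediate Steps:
T = -32 (T = -130 + 98 = -32)
R(C) = (-25 + C)/(2*C) (R(C) = (C - 25)/(C + C) = (-25 + C)/((2*C)) = (-25 + C)*(1/(2*C)) = (-25 + C)/(2*C))
J = -7175 (J = 215*(-32) - 295 = -6880 - 295 = -7175)
J + R(204*(4 - 1*(-1))) = -7175 + (-25 + 204*(4 - 1*(-1)))/(2*((204*(4 - 1*(-1))))) = -7175 + (-25 + 204*(4 + 1))/(2*((204*(4 + 1)))) = -7175 + (-25 + 204*5)/(2*((204*5))) = -7175 + (½)*(-25 + 1020)/1020 = -7175 + (½)*(1/1020)*995 = -7175 + 199/408 = -2927201/408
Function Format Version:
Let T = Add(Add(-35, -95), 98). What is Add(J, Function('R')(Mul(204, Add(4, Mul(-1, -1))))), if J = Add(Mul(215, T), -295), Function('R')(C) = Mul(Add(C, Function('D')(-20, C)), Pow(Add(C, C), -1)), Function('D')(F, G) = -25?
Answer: Rational(-2927201, 408) ≈ -7174.5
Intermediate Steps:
T = -32 (T = Add(-130, 98) = -32)
Function('R')(C) = Mul(Rational(1, 2), Pow(C, -1), Add(-25, C)) (Function('R')(C) = Mul(Add(C, -25), Pow(Add(C, C), -1)) = Mul(Add(-25, C), Pow(Mul(2, C), -1)) = Mul(Add(-25, C), Mul(Rational(1, 2), Pow(C, -1))) = Mul(Rational(1, 2), Pow(C, -1), Add(-25, C)))
J = -7175 (J = Add(Mul(215, -32), -295) = Add(-6880, -295) = -7175)
Add(J, Function('R')(Mul(204, Add(4, Mul(-1, -1))))) = Add(-7175, Mul(Rational(1, 2), Pow(Mul(204, Add(4, Mul(-1, -1))), -1), Add(-25, Mul(204, Add(4, Mul(-1, -1)))))) = Add(-7175, Mul(Rational(1, 2), Pow(Mul(204, Add(4, 1)), -1), Add(-25, Mul(204, Add(4, 1))))) = Add(-7175, Mul(Rational(1, 2), Pow(Mul(204, 5), -1), Add(-25, Mul(204, 5)))) = Add(-7175, Mul(Rational(1, 2), Pow(1020, -1), Add(-25, 1020))) = Add(-7175, Mul(Rational(1, 2), Rational(1, 1020), 995)) = Add(-7175, Rational(199, 408)) = Rational(-2927201, 408)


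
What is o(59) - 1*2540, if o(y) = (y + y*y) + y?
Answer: 1059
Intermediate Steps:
o(y) = y² + 2*y (o(y) = (y + y²) + y = y² + 2*y)
o(59) - 1*2540 = 59*(2 + 59) - 1*2540 = 59*61 - 2540 = 3599 - 2540 = 1059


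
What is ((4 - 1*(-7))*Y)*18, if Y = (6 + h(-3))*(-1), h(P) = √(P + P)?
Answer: -1188 - 198*I*√6 ≈ -1188.0 - 485.0*I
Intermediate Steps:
h(P) = √2*√P (h(P) = √(2*P) = √2*√P)
Y = -6 - I*√6 (Y = (6 + √2*√(-3))*(-1) = (6 + √2*(I*√3))*(-1) = (6 + I*√6)*(-1) = -6 - I*√6 ≈ -6.0 - 2.4495*I)
((4 - 1*(-7))*Y)*18 = ((4 - 1*(-7))*(-6 - I*√6))*18 = ((4 + 7)*(-6 - I*√6))*18 = (11*(-6 - I*√6))*18 = (-66 - 11*I*√6)*18 = -1188 - 198*I*√6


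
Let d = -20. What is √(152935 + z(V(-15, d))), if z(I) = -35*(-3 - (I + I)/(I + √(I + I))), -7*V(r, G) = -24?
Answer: 2*√(229665 + 38260*√21)/√(6 + √21) ≈ 391.25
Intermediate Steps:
V(r, G) = 24/7 (V(r, G) = -⅐*(-24) = 24/7)
z(I) = 105 + 70*I/(I + √2*√I) (z(I) = -35*(-3 - 2*I/(I + √(2*I))) = -35*(-3 - 2*I/(I + √2*√I)) = 105 + 70*I/(I + √2*√I))
√(152935 + z(V(-15, d))) = √(152935 + 35*(5*(24/7) + 3*√2*√(24/7))/(24/7 + √2*√(24/7))) = √(152935 + 35*(120/7 + 3*√2*(2*√42/7))/(24/7 + √2*(2*√42/7))) = √(152935 + 35*(120/7 + 12*√21/7)/(24/7 + 4*√21/7))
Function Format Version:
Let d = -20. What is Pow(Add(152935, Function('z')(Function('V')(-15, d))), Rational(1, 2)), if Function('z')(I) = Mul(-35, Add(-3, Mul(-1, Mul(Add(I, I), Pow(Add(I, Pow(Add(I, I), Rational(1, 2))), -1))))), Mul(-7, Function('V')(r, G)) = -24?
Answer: Mul(2, Pow(Add(6, Pow(21, Rational(1, 2))), Rational(-1, 2)), Pow(Add(229665, Mul(38260, Pow(21, Rational(1, 2)))), Rational(1, 2))) ≈ 391.25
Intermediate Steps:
Function('V')(r, G) = Rational(24, 7) (Function('V')(r, G) = Mul(Rational(-1, 7), -24) = Rational(24, 7))
Function('z')(I) = Add(105, Mul(70, I, Pow(Add(I, Mul(Pow(2, Rational(1, 2)), Pow(I, Rational(1, 2)))), -1))) (Function('z')(I) = Mul(-35, Add(-3, Mul(-1, Mul(Mul(2, I), Pow(Add(I, Pow(Mul(2, I), Rational(1, 2))), -1))))) = Mul(-35, Add(-3, Mul(-1, Mul(Mul(2, I), Pow(Add(I, Mul(Pow(2, Rational(1, 2)), Pow(I, Rational(1, 2)))), -1))))) = Mul(-35, Add(-3, Mul(-1, Mul(2, I, Pow(Add(I, Mul(Pow(2, Rational(1, 2)), Pow(I, Rational(1, 2)))), -1))))) = Mul(-35, Add(-3, Mul(-2, I, Pow(Add(I, Mul(Pow(2, Rational(1, 2)), Pow(I, Rational(1, 2)))), -1)))) = Add(105, Mul(70, I, Pow(Add(I, Mul(Pow(2, Rational(1, 2)), Pow(I, Rational(1, 2)))), -1))))
Pow(Add(152935, Function('z')(Function('V')(-15, d))), Rational(1, 2)) = Pow(Add(152935, Mul(35, Pow(Add(Rational(24, 7), Mul(Pow(2, Rational(1, 2)), Pow(Rational(24, 7), Rational(1, 2)))), -1), Add(Mul(5, Rational(24, 7)), Mul(3, Pow(2, Rational(1, 2)), Pow(Rational(24, 7), Rational(1, 2)))))), Rational(1, 2)) = Pow(Add(152935, Mul(35, Pow(Add(Rational(24, 7), Mul(Pow(2, Rational(1, 2)), Mul(Rational(2, 7), Pow(42, Rational(1, 2))))), -1), Add(Rational(120, 7), Mul(3, Pow(2, Rational(1, 2)), Mul(Rational(2, 7), Pow(42, Rational(1, 2))))))), Rational(1, 2)) = Pow(Add(152935, Mul(35, Pow(Add(Rational(24, 7), Mul(Rational(4, 7), Pow(21, Rational(1, 2)))), -1), Add(Rational(120, 7), Mul(Rational(12, 7), Pow(21, Rational(1, 2)))))), Rational(1, 2))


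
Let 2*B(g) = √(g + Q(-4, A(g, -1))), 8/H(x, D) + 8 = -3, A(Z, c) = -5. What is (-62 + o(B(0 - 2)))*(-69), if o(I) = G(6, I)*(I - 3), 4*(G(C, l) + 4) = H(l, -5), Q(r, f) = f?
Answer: 37536/11 + 1587*I*√7/11 ≈ 3412.4 + 381.71*I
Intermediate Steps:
H(x, D) = -8/11 (H(x, D) = 8/(-8 - 3) = 8/(-11) = 8*(-1/11) = -8/11)
G(C, l) = -46/11 (G(C, l) = -4 + (¼)*(-8/11) = -4 - 2/11 = -46/11)
B(g) = √(-5 + g)/2 (B(g) = √(g - 5)/2 = √(-5 + g)/2)
o(I) = 138/11 - 46*I/11 (o(I) = -46*(I - 3)/11 = -46*(-3 + I)/11 = 138/11 - 46*I/11)
(-62 + o(B(0 - 2)))*(-69) = (-62 + (138/11 - 23*√(-5 + (0 - 2))/11))*(-69) = (-62 + (138/11 - 23*√(-5 - 2)/11))*(-69) = (-62 + (138/11 - 23*√(-7)/11))*(-69) = (-62 + (138/11 - 23*I*√7/11))*(-69) = (-544/11 - 23*I*√7/11)*(-69) = 37536/11 + 1587*I*√7/11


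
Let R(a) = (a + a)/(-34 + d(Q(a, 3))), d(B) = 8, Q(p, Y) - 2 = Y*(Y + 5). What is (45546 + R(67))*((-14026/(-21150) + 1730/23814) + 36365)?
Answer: 301215313719093169/181879425 ≈ 1.6561e+9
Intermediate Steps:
Q(p, Y) = 2 + Y*(5 + Y) (Q(p, Y) = 2 + Y*(Y + 5) = 2 + Y*(5 + Y))
R(a) = -a/13 (R(a) = (a + a)/(-34 + 8) = (2*a)/(-26) = (2*a)*(-1/26) = -a/13)
(45546 + R(67))*((-14026/(-21150) + 1730/23814) + 36365) = (45546 - 1/13*67)*((-14026/(-21150) + 1730/23814) + 36365) = (45546 - 67/13)*((-14026*(-1/21150) + 1730*(1/23814)) + 36365) = 592031*((7013/10575 + 865/11907) + 36365)/13 = 592031*(10294574/13990725 + 36365)/13 = (592031/13)*(508783009199/13990725) = 301215313719093169/181879425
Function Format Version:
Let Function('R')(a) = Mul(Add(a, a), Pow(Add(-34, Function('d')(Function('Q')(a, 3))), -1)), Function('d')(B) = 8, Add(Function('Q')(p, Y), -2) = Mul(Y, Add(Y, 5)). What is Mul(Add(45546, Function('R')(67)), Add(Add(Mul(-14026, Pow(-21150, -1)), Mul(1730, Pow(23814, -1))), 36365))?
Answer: Rational(301215313719093169, 181879425) ≈ 1.6561e+9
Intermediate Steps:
Function('Q')(p, Y) = Add(2, Mul(Y, Add(5, Y))) (Function('Q')(p, Y) = Add(2, Mul(Y, Add(Y, 5))) = Add(2, Mul(Y, Add(5, Y))))
Function('R')(a) = Mul(Rational(-1, 13), a) (Function('R')(a) = Mul(Add(a, a), Pow(Add(-34, 8), -1)) = Mul(Mul(2, a), Pow(-26, -1)) = Mul(Mul(2, a), Rational(-1, 26)) = Mul(Rational(-1, 13), a))
Mul(Add(45546, Function('R')(67)), Add(Add(Mul(-14026, Pow(-21150, -1)), Mul(1730, Pow(23814, -1))), 36365)) = Mul(Add(45546, Mul(Rational(-1, 13), 67)), Add(Add(Mul(-14026, Pow(-21150, -1)), Mul(1730, Pow(23814, -1))), 36365)) = Mul(Add(45546, Rational(-67, 13)), Add(Add(Mul(-14026, Rational(-1, 21150)), Mul(1730, Rational(1, 23814))), 36365)) = Mul(Rational(592031, 13), Add(Add(Rational(7013, 10575), Rational(865, 11907)), 36365)) = Mul(Rational(592031, 13), Add(Rational(10294574, 13990725), 36365)) = Mul(Rational(592031, 13), Rational(508783009199, 13990725)) = Rational(301215313719093169, 181879425)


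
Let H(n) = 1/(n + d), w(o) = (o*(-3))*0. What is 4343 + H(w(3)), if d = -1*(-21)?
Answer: 91204/21 ≈ 4343.0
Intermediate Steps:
w(o) = 0 (w(o) = -3*o*0 = 0)
d = 21
H(n) = 1/(21 + n) (H(n) = 1/(n + 21) = 1/(21 + n))
4343 + H(w(3)) = 4343 + 1/(21 + 0) = 4343 + 1/21 = 91204/21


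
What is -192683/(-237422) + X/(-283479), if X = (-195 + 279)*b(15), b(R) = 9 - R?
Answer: 2606725945/3204959578 ≈ 0.81334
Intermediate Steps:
X = -504 (X = (-195 + 279)*(9 - 1*15) = 84*(9 - 15) = 84*(-6) = -504)
-192683/(-237422) + X/(-283479) = -192683/(-237422) - 504/(-283479) = -192683*(-1/237422) - 504*(-1/283479) = 192683/237422 + 24/13499 = 2606725945/3204959578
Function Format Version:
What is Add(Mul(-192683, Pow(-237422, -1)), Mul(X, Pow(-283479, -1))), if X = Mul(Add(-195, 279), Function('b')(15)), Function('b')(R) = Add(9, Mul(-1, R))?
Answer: Rational(2606725945, 3204959578) ≈ 0.81334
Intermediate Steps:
X = -504 (X = Mul(Add(-195, 279), Add(9, Mul(-1, 15))) = Mul(84, Add(9, -15)) = Mul(84, -6) = -504)
Add(Mul(-192683, Pow(-237422, -1)), Mul(X, Pow(-283479, -1))) = Add(Mul(-192683, Pow(-237422, -1)), Mul(-504, Pow(-283479, -1))) = Add(Mul(-192683, Rational(-1, 237422)), Mul(-504, Rational(-1, 283479))) = Add(Rational(192683, 237422), Rational(24, 13499)) = Rational(2606725945, 3204959578)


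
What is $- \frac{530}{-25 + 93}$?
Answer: $- \frac{265}{34} \approx -7.7941$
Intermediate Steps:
$- \frac{530}{-25 + 93} = - \frac{530}{68} = \left(-530\right) \frac{1}{68} = - \frac{265}{34}$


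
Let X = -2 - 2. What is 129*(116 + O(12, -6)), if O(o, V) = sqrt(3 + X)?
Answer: 14964 + 129*I ≈ 14964.0 + 129.0*I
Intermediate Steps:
X = -4
O(o, V) = I (O(o, V) = sqrt(3 - 4) = sqrt(-1) = I)
129*(116 + O(12, -6)) = 129*(116 + I) = 14964 + 129*I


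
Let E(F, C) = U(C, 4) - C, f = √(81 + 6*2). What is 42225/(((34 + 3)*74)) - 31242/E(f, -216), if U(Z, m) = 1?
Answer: -76377771/594146 ≈ -128.55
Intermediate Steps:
f = √93 (f = √(81 + 12) = √93 ≈ 9.6436)
E(F, C) = 1 - C
42225/(((34 + 3)*74)) - 31242/E(f, -216) = 42225/(((34 + 3)*74)) - 31242/(1 - 1*(-216)) = 42225/((37*74)) - 31242/(1 + 216) = 42225/2738 - 31242/217 = -76377771/594146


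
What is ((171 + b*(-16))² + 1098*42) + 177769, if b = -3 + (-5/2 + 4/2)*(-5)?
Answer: 255926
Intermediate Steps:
b = -½ (b = -3 + (-5*½ + 4*(½))*(-5) = -3 + (-5/2 + 2)*(-5) = -3 - ½*(-5) = -3 + 5/2 = -½ ≈ -0.50000)
((171 + b*(-16))² + 1098*42) + 177769 = ((171 - ½*(-16))² + 1098*42) + 177769 = ((171 + 8)² + 46116) + 177769 = (179² + 46116) + 177769 = (32041 + 46116) + 177769 = 78157 + 177769 = 255926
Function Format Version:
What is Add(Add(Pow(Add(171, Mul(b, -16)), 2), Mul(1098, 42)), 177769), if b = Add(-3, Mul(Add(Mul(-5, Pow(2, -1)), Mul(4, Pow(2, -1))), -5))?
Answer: 255926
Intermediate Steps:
b = Rational(-1, 2) (b = Add(-3, Mul(Add(Mul(-5, Rational(1, 2)), Mul(4, Rational(1, 2))), -5)) = Add(-3, Mul(Add(Rational(-5, 2), 2), -5)) = Add(-3, Mul(Rational(-1, 2), -5)) = Add(-3, Rational(5, 2)) = Rational(-1, 2) ≈ -0.50000)
Add(Add(Pow(Add(171, Mul(b, -16)), 2), Mul(1098, 42)), 177769) = Add(Add(Pow(Add(171, Mul(Rational(-1, 2), -16)), 2), Mul(1098, 42)), 177769) = Add(Add(Pow(Add(171, 8), 2), 46116), 177769) = Add(Add(Pow(179, 2), 46116), 177769) = Add(Add(32041, 46116), 177769) = Add(78157, 177769) = 255926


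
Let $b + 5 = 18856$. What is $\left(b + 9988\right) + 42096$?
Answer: $70935$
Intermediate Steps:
$b = 18851$ ($b = -5 + 18856 = 18851$)
$\left(b + 9988\right) + 42096 = \left(18851 + 9988\right) + 42096 = 28839 + 42096 = 70935$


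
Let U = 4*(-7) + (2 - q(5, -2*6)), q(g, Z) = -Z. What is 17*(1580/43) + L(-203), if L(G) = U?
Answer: 25226/43 ≈ 586.65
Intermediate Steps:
U = -38 (U = 4*(-7) + (2 - (-1)*(-2*6)) = -28 + (2 - (-1)*(-12)) = -28 + (2 - 1*12) = -28 + (2 - 12) = -28 - 10 = -38)
L(G) = -38
17*(1580/43) + L(-203) = 17*(1580/43) - 38 = 26860/43 - 38 = 25226/43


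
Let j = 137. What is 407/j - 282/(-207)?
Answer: 40961/9453 ≈ 4.3331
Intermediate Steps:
407/j - 282/(-207) = 407/137 - 282/(-207) = 407*(1/137) - 282*(-1/207) = 407/137 + 94/69 = 40961/9453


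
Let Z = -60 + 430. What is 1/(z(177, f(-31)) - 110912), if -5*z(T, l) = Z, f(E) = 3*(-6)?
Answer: -1/110986 ≈ -9.0101e-6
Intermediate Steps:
f(E) = -18
Z = 370
z(T, l) = -74 (z(T, l) = -1/5*370 = -74)
1/(z(177, f(-31)) - 110912) = 1/(-74 - 110912) = 1/(-110986) = -1/110986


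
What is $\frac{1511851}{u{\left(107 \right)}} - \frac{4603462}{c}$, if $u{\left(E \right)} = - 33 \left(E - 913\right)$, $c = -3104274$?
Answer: $\frac{72964282325}{1251022422} \approx 58.324$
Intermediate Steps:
$u{\left(E \right)} = 30129 - 33 E$ ($u{\left(E \right)} = - 33 \left(-913 + E\right) = 30129 - 33 E$)
$\frac{1511851}{u{\left(107 \right)}} - \frac{4603462}{c} = \frac{1511851}{30129 - 3531} - \frac{4603462}{-3104274} = \frac{1511851}{30129 - 3531} - - \frac{2301731}{1552137} = \frac{1511851}{26598} + \frac{2301731}{1552137} = 1511851 \cdot \frac{1}{26598} + \frac{2301731}{1552137} = \frac{137441}{2418} + \frac{2301731}{1552137} = \frac{72964282325}{1251022422}$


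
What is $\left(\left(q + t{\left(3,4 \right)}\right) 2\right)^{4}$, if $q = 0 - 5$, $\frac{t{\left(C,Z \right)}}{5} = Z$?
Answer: $810000$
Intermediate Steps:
$t{\left(C,Z \right)} = 5 Z$
$q = -5$ ($q = 0 - 5 = -5$)
$\left(\left(q + t{\left(3,4 \right)}\right) 2\right)^{4} = \left(\left(-5 + 5 \cdot 4\right) 2\right)^{4} = \left(\left(-5 + 20\right) 2\right)^{4} = \left(15 \cdot 2\right)^{4} = 30^{4} = 810000$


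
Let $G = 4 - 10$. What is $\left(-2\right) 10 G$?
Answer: $120$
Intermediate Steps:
$G = -6$
$\left(-2\right) 10 G = \left(-2\right) 10 \left(-6\right) = \left(-20\right) \left(-6\right) = 120$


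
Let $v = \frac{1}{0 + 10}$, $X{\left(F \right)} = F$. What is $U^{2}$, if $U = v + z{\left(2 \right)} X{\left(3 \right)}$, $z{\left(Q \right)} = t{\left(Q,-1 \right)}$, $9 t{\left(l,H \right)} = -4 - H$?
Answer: $\frac{81}{100} \approx 0.81$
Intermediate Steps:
$t{\left(l,H \right)} = - \frac{4}{9} - \frac{H}{9}$ ($t{\left(l,H \right)} = \frac{-4 - H}{9} = - \frac{4}{9} - \frac{H}{9}$)
$z{\left(Q \right)} = - \frac{1}{3}$ ($z{\left(Q \right)} = - \frac{4}{9} - - \frac{1}{9} = - \frac{4}{9} + \frac{1}{9} = - \frac{1}{3}$)
$v = \frac{1}{10} \approx 0.1$
$U = - \frac{9}{10}$ ($U = \frac{1}{10} - 1 = - \frac{9}{10} \approx -0.9$)
$U^{2} = \left(- \frac{9}{10}\right)^{2} = \frac{81}{100}$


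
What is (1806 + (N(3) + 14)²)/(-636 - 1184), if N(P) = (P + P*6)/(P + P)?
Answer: -1207/1040 ≈ -1.1606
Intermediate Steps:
N(P) = 7/2 (N(P) = (P + 6*P)/((2*P)) = (7*P)*(1/(2*P)) = 7/2)
(1806 + (N(3) + 14)²)/(-636 - 1184) = (1806 + (7/2 + 14)²)/(-636 - 1184) = (1806 + (35/2)²)/(-1820) = (1806 + 1225/4)*(-1/1820) = (8449/4)*(-1/1820) = -1207/1040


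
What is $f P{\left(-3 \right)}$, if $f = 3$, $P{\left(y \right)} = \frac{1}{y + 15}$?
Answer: $\frac{1}{4} \approx 0.25$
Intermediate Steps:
$P{\left(y \right)} = \frac{1}{15 + y}$
$f P{\left(-3 \right)} = \frac{3}{15 - 3} = \frac{3}{12} = 3 \cdot \frac{1}{12} = \frac{1}{4}$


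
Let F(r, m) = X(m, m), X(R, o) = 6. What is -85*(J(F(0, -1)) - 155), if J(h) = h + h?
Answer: 12155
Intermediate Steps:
F(r, m) = 6
J(h) = 2*h
-85*(J(F(0, -1)) - 155) = -85*(2*6 - 155) = -85*(12 - 155) = -85*(-143) = 12155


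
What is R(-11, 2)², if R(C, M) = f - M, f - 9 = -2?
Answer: 25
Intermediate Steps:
f = 7 (f = 9 - 2 = 7)
R(C, M) = 7 - M
R(-11, 2)² = (7 - 1*2)² = (7 - 2)² = 5² = 25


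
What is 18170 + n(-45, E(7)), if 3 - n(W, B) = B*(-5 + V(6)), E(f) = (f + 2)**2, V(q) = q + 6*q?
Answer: 15176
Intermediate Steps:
V(q) = 7*q
E(f) = (2 + f)**2
n(W, B) = 3 - 37*B (n(W, B) = 3 - B*(-5 + 7*6) = 3 - B*(-5 + 42) = 3 - B*37 = 3 - 37*B)
18170 + n(-45, E(7)) = 18170 + (3 - 37*(2 + 7)**2) = 18170 + (3 - 37*9**2) = 18170 + (3 - 37*81) = 18170 + (3 - 2997) = 18170 - 2994 = 15176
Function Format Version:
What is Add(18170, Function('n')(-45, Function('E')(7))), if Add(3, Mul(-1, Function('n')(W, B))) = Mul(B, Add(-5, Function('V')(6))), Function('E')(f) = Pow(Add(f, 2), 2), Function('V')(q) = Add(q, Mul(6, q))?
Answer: 15176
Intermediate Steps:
Function('V')(q) = Mul(7, q)
Function('E')(f) = Pow(Add(2, f), 2)
Function('n')(W, B) = Add(3, Mul(-37, B)) (Function('n')(W, B) = Add(3, Mul(-1, Mul(B, Add(-5, Mul(7, 6))))) = Add(3, Mul(-1, Mul(B, Add(-5, 42)))) = Add(3, Mul(-1, Mul(B, 37))) = Add(3, Mul(-1, Mul(37, B))) = Add(3, Mul(-37, B)))
Add(18170, Function('n')(-45, Function('E')(7))) = Add(18170, Add(3, Mul(-37, Pow(Add(2, 7), 2)))) = Add(18170, Add(3, Mul(-37, Pow(9, 2)))) = Add(18170, Add(3, Mul(-37, 81))) = Add(18170, Add(3, -2997)) = Add(18170, -2994) = 15176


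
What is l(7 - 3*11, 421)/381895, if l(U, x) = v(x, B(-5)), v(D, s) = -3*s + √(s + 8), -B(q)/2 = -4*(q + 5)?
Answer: 2*√2/381895 ≈ 7.4063e-6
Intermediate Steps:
B(q) = 40 + 8*q (B(q) = -(-8)*(q + 5) = -(-8)*(5 + q) = -2*(-20 - 4*q) = 40 + 8*q)
v(D, s) = √(8 + s) - 3*s (v(D, s) = -3*s + √(8 + s) = √(8 + s) - 3*s)
l(U, x) = 2*√2 (l(U, x) = √(8 + (40 + 8*(-5))) - 3*(40 + 8*(-5)) = √(8 + (40 - 40)) - 3*(40 - 40) = √(8 + 0) - 3*0 = √8 + 0 = 2*√2 + 0 = 2*√2)
l(7 - 3*11, 421)/381895 = (2*√2)/381895 = (2*√2)*(1/381895) = 2*√2/381895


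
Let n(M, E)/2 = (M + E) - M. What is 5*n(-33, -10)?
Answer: -100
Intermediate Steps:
n(M, E) = 2*E (n(M, E) = 2*((M + E) - M) = 2*((E + M) - M) = 2*E)
5*n(-33, -10) = 5*(2*(-10)) = 5*(-20) = -100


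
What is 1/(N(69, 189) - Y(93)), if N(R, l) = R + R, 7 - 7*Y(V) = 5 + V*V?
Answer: 7/9613 ≈ 0.00072818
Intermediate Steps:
Y(V) = 2/7 - V**2/7 (Y(V) = 1 - (5 + V*V)/7 = 1 - (5 + V**2)/7 = 1 + (-5/7 - V**2/7) = 2/7 - V**2/7)
N(R, l) = 2*R
1/(N(69, 189) - Y(93)) = 1/(2*69 - (2/7 - 1/7*93**2)) = 1/(138 - (2/7 - 1/7*8649)) = 1/(138 - (2/7 - 8649/7)) = 1/(138 - 1*(-8647/7)) = 1/(138 + 8647/7) = 1/(9613/7) = 7/9613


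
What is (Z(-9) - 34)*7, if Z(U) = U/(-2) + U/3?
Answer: -455/2 ≈ -227.50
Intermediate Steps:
Z(U) = -U/6 (Z(U) = U*(-½) + U*(⅓) = -U/2 + U/3 = -U/6)
(Z(-9) - 34)*7 = (-⅙*(-9) - 34)*7 = (3/2 - 34)*7 = -65/2*7 = -455/2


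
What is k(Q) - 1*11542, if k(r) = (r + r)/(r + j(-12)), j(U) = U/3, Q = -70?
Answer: -426984/37 ≈ -11540.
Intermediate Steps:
j(U) = U/3 (j(U) = U*(1/3) = U/3)
k(r) = 2*r/(-4 + r) (k(r) = (r + r)/(r + (1/3)*(-12)) = (2*r)/(r - 4) = (2*r)/(-4 + r) = 2*r/(-4 + r))
k(Q) - 1*11542 = 2*(-70)/(-4 - 70) - 1*11542 = 2*(-70)/(-74) - 11542 = 2*(-70)*(-1/74) - 11542 = 70/37 - 11542 = -426984/37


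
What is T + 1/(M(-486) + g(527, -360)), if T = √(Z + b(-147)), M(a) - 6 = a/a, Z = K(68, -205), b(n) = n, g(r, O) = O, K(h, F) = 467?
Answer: -1/353 + 8*√5 ≈ 17.886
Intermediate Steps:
Z = 467
M(a) = 7 (M(a) = 6 + a/a = 6 + 1 = 7)
T = 8*√5 (T = √(467 - 147) = √320 = 8*√5 ≈ 17.889)
T + 1/(M(-486) + g(527, -360)) = 8*√5 + 1/(7 - 360) = 8*√5 + 1/(-353) = 8*√5 - 1/353 = -1/353 + 8*√5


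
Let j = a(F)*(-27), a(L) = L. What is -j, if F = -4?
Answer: -108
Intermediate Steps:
j = 108 (j = -4*(-27) = 108)
-j = -1*108 = -108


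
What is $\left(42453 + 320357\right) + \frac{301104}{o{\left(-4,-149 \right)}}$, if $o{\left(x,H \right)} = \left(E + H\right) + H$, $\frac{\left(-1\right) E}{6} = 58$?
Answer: $\frac{6884534}{19} \approx 3.6234 \cdot 10^{5}$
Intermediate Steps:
$E = -348$ ($E = \left(-6\right) 58 = -348$)
$o{\left(x,H \right)} = -348 + 2 H$ ($o{\left(x,H \right)} = \left(-348 + H\right) + H = -348 + 2 H$)
$\left(42453 + 320357\right) + \frac{301104}{o{\left(-4,-149 \right)}} = \left(42453 + 320357\right) + \frac{301104}{-348 + 2 \left(-149\right)} = 362810 + \frac{301104}{-348 - 298} = 362810 + \frac{301104}{-646} = 362810 + 301104 \left(- \frac{1}{646}\right) = 362810 - \frac{8856}{19} = \frac{6884534}{19}$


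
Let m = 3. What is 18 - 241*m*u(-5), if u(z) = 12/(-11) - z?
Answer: -30891/11 ≈ -2808.3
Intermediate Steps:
u(z) = -12/11 - z (u(z) = 12*(-1/11) - z = -12/11 - z)
18 - 241*m*u(-5) = 18 - 723*(-12/11 - 1*(-5)) = 18 - 723*(-12/11 + 5) = 18 - 723*43/11 = 18 - 241*129/11 = 18 - 31089/11 = -30891/11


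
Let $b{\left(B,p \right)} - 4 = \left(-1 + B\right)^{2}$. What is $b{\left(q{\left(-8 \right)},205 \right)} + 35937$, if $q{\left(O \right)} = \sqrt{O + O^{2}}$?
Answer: $35998 - 4 \sqrt{14} \approx 35983.0$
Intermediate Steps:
$b{\left(B,p \right)} = 4 + \left(-1 + B\right)^{2}$
$b{\left(q{\left(-8 \right)},205 \right)} + 35937 = \left(4 + \left(-1 + \sqrt{- 8 \left(1 - 8\right)}\right)^{2}\right) + 35937 = \left(4 + \left(-1 + \sqrt{\left(-8\right) \left(-7\right)}\right)^{2}\right) + 35937 = \left(4 + \left(-1 + \sqrt{56}\right)^{2}\right) + 35937 = \left(4 + \left(-1 + 2 \sqrt{14}\right)^{2}\right) + 35937 = 35941 + \left(-1 + 2 \sqrt{14}\right)^{2}$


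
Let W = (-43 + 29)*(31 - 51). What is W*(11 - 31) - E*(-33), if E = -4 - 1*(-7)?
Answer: -5501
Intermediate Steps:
W = 280 (W = -14*(-20) = 280)
E = 3 (E = -4 + 7 = 3)
W*(11 - 31) - E*(-33) = 280*(11 - 31) - 3*(-33) = 280*(-20) - 1*(-99) = -5600 + 99 = -5501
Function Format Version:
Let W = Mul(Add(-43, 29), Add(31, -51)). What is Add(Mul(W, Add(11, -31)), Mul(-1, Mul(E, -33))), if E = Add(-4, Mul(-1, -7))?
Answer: -5501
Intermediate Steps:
W = 280 (W = Mul(-14, -20) = 280)
E = 3 (E = Add(-4, 7) = 3)
Add(Mul(W, Add(11, -31)), Mul(-1, Mul(E, -33))) = Add(Mul(280, Add(11, -31)), Mul(-1, Mul(3, -33))) = Add(Mul(280, -20), Mul(-1, -99)) = Add(-5600, 99) = -5501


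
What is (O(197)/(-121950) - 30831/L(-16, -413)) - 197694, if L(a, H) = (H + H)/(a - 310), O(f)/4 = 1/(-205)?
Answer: -1083402603364799/5162448375 ≈ -2.0986e+5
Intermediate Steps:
O(f) = -4/205 (O(f) = 4/(-205) = 4*(-1/205) = -4/205)
L(a, H) = 2*H/(-310 + a) (L(a, H) = (2*H)/(-310 + a) = 2*H/(-310 + a))
(O(197)/(-121950) - 30831/L(-16, -413)) - 197694 = (-4/205/(-121950) - 30831/(2*(-413)/(-310 - 16))) - 197694 = (-4/205*(-1/121950) - 30831/(2*(-413)/(-326))) - 197694 = (2/12499875 - 30831/(2*(-413)*(-1/326))) - 197694 = (2/12499875 - 30831/413/163) - 197694 = (2/12499875 - 30831*163/413) - 197694 = (2/12499875 - 5025453/413) - 197694 = -62817534317549/5162448375 - 197694 = -1083402603364799/5162448375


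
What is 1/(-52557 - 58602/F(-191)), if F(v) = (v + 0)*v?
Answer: -36481/1917390519 ≈ -1.9026e-5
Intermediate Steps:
F(v) = v² (F(v) = v*v = v²)
1/(-52557 - 58602/F(-191)) = 1/(-52557 - 58602/((-191)²)) = 1/(-52557 - 58602/36481) = 1/(-1917390519/36481) = -36481/1917390519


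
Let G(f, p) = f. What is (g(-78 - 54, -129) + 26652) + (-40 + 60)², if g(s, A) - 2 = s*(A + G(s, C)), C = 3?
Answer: 61506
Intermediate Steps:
g(s, A) = 2 + s*(A + s)
(g(-78 - 54, -129) + 26652) + (-40 + 60)² = ((2 + (-78 - 54)² - 129*(-78 - 54)) + 26652) + (-40 + 60)² = ((2 + (-132)² - 129*(-132)) + 26652) + 20² = ((2 + 17424 + 17028) + 26652) + 400 = (34454 + 26652) + 400 = 61106 + 400 = 61506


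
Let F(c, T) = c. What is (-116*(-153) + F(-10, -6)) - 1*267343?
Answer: -249605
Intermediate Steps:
(-116*(-153) + F(-10, -6)) - 1*267343 = (-116*(-153) - 10) - 1*267343 = (17748 - 10) - 267343 = 17738 - 267343 = -249605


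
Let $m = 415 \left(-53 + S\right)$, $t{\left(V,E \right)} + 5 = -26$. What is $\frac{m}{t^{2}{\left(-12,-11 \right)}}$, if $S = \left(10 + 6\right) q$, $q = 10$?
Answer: $\frac{44405}{961} \approx 46.207$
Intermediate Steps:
$S = 160$ ($S = \left(10 + 6\right) 10 = 16 \cdot 10 = 160$)
$t{\left(V,E \right)} = -31$ ($t{\left(V,E \right)} = -5 - 26 = -31$)
$m = 44405$ ($m = 415 \left(-53 + 160\right) = 415 \cdot 107 = 44405$)
$\frac{m}{t^{2}{\left(-12,-11 \right)}} = \frac{44405}{\left(-31\right)^{2}} = \frac{44405}{961}$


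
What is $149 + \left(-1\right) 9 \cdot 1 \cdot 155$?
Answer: $-1246$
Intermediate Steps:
$149 + \left(-1\right) 9 \cdot 1 \cdot 155 = 149 + \left(-9\right) 1 \cdot 155 = 149 - 1395 = -1246$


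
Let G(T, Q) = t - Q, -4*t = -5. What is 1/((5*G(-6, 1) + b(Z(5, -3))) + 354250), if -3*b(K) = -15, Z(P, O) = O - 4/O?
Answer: 4/1417025 ≈ 2.8228e-6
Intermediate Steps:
t = 5/4 (t = -¼*(-5) = 5/4 ≈ 1.2500)
Z(P, O) = O - 4/O
G(T, Q) = 5/4 - Q
b(K) = 5 (b(K) = -⅓*(-15) = 5)
1/((5*G(-6, 1) + b(Z(5, -3))) + 354250) = 1/((5*(5/4 - 1*1) + 5) + 354250) = 1/((5*(5/4 - 1) + 5) + 354250) = 1/((5*(¼) + 5) + 354250) = 1/((5/4 + 5) + 354250) = 1/(25/4 + 354250) = 1/(1417025/4) = 4/1417025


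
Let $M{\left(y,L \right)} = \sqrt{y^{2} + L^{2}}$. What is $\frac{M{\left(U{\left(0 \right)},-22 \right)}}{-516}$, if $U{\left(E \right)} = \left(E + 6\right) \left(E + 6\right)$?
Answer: $- \frac{\sqrt{445}}{258} \approx -0.081764$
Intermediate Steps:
$U{\left(E \right)} = \left(6 + E\right)^{2}$ ($U{\left(E \right)} = \left(6 + E\right) \left(6 + E\right) = \left(6 + E\right)^{2}$)
$M{\left(y,L \right)} = \sqrt{L^{2} + y^{2}}$
$\frac{M{\left(U{\left(0 \right)},-22 \right)}}{-516} = \frac{\sqrt{\left(-22\right)^{2} + \left(\left(6 + 0\right)^{2}\right)^{2}}}{-516} = \sqrt{484 + \left(6^{2}\right)^{2}} \left(- \frac{1}{516}\right) = \sqrt{484 + 36^{2}} \left(- \frac{1}{516}\right) = \sqrt{484 + 1296} \left(- \frac{1}{516}\right) = \sqrt{1780} \left(- \frac{1}{516}\right) = 2 \sqrt{445} \left(- \frac{1}{516}\right) = - \frac{\sqrt{445}}{258}$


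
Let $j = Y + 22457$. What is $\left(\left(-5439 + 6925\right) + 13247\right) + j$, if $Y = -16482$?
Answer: $20708$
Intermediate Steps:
$j = 5975$ ($j = -16482 + 22457 = 5975$)
$\left(\left(-5439 + 6925\right) + 13247\right) + j = \left(\left(-5439 + 6925\right) + 13247\right) + 5975 = \left(1486 + 13247\right) + 5975 = 14733 + 5975 = 20708$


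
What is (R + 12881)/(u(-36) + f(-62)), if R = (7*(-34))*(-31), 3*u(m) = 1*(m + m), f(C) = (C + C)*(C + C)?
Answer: 20259/15352 ≈ 1.3196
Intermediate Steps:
f(C) = 4*C² (f(C) = (2*C)*(2*C) = 4*C²)
u(m) = 2*m/3 (u(m) = (1*(m + m))/3 = (1*(2*m))/3 = (2*m)/3 = 2*m/3)
R = 7378 (R = -238*(-31) = 7378)
(R + 12881)/(u(-36) + f(-62)) = (7378 + 12881)/((⅔)*(-36) + 4*(-62)²) = 20259/(-24 + 4*3844) = 20259/(-24 + 15376) = 20259/15352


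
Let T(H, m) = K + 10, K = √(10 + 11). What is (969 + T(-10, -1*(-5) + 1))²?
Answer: (979 + √21)² ≈ 9.6744e+5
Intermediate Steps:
K = √21 ≈ 4.5826
T(H, m) = 10 + √21 (T(H, m) = √21 + 10 = 10 + √21)
(969 + T(-10, -1*(-5) + 1))² = (969 + (10 + √21))² = (979 + √21)²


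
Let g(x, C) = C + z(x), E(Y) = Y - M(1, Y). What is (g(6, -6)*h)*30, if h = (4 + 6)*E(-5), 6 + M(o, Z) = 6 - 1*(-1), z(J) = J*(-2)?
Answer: 32400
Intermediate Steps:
z(J) = -2*J
M(o, Z) = 1 (M(o, Z) = -6 + (6 - 1*(-1)) = -6 + (6 + 1) = -6 + 7 = 1)
E(Y) = -1 + Y (E(Y) = Y - 1*1 = Y - 1 = -1 + Y)
g(x, C) = C - 2*x
h = -60 (h = (4 + 6)*(-1 - 5) = 10*(-6) = -60)
(g(6, -6)*h)*30 = ((-6 - 2*6)*(-60))*30 = ((-6 - 12)*(-60))*30 = -18*(-60)*30 = 1080*30 = 32400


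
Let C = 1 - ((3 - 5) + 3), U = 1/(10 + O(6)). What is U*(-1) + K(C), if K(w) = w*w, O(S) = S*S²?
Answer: -1/226 ≈ -0.0044248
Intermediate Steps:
O(S) = S³
U = 1/226 (U = 1/(10 + 6³) = 1/(10 + 216) = 1/226 ≈ 0.0044248)
C = 0 (C = 1 - (-2 + 3) = 1 - 1*1 = 1 - 1 = 0)
K(w) = w²
U*(-1) + K(C) = (1/226)*(-1) + 0² = -1/226 + 0 = -1/226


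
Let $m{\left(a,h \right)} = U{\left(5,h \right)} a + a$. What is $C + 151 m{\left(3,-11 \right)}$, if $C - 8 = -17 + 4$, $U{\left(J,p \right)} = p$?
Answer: $-4535$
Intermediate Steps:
$C = -5$ ($C = 8 + \left(-17 + 4\right) = 8 - 13 = -5$)
$m{\left(a,h \right)} = a + a h$ ($m{\left(a,h \right)} = h a + a = a h + a = a + a h$)
$C + 151 m{\left(3,-11 \right)} = -5 + 151 \cdot 3 \left(1 - 11\right) = -5 + 151 \cdot 3 \left(-10\right) = -5 + 151 \left(-30\right) = -5 - 4530 = -4535$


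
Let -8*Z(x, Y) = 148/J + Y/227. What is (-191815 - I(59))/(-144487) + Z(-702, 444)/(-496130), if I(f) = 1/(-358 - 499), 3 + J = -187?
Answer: 7035070031043536269/5299251584611394200 ≈ 1.3276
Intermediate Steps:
J = -190 (J = -3 - 187 = -190)
I(f) = -1/857 (I(f) = 1/(-857) = -1/857)
Z(x, Y) = 37/380 - Y/1816 (Z(x, Y) = -(148/(-190) + Y/227)/8 = -(148*(-1/190) + Y*(1/227))/8 = -(-74/95 + Y/227)/8 = 37/380 - Y/1816)
(-191815 - I(59))/(-144487) + Z(-702, 444)/(-496130) = (-191815 - 1*(-1/857))/(-144487) + (37/380 - 1/1816*444)/(-496130) = (-191815 + 1/857)*(-1/144487) + (37/380 - 111/454)*(-1/496130) = -164385454/857*(-1/144487) - 12691/86260*(-1/496130) = 164385454/123825359 + 12691/42796173800 = 7035070031043536269/5299251584611394200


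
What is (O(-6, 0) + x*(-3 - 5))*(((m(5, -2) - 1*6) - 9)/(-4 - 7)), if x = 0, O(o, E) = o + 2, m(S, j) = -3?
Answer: -72/11 ≈ -6.5455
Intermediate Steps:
O(o, E) = 2 + o
(O(-6, 0) + x*(-3 - 5))*(((m(5, -2) - 1*6) - 9)/(-4 - 7)) = ((2 - 6) + 0*(-3 - 5))*(((-3 - 1*6) - 9)/(-4 - 7)) = (-4 + 0*(-8))*(((-3 - 6) - 9)/(-11)) = (-4 + 0)*((-9 - 9)*(-1/11)) = -(-72)*(-1)/11 = -4*18/11 = -72/11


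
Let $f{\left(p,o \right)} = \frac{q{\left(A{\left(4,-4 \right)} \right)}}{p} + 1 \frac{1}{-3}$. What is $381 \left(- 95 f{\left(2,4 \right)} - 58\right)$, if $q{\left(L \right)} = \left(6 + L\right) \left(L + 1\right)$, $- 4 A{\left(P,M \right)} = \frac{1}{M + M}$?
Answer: $- \frac{251073539}{2048} \approx -1.2259 \cdot 10^{5}$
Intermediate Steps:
$A{\left(P,M \right)} = - \frac{1}{8 M}$ ($A{\left(P,M \right)} = - \frac{1}{4 \left(M + M\right)} = - \frac{1}{4 \cdot 2 M} = - \frac{\frac{1}{2} \frac{1}{M}}{4} = - \frac{1}{8 M}$)
$q{\left(L \right)} = \left(1 + L\right) \left(6 + L\right)$ ($q{\left(L \right)} = \left(6 + L\right) \left(1 + L\right) = \left(1 + L\right) \left(6 + L\right)$)
$f{\left(p,o \right)} = - \frac{1}{3} + \frac{6369}{1024 p}$ ($f{\left(p,o \right)} = \frac{6 + \left(- \frac{1}{8 \left(-4\right)}\right)^{2} + 7 \left(- \frac{1}{8 \left(-4\right)}\right)}{p} + 1 \frac{1}{-3} = \frac{6 + \left(\left(- \frac{1}{8}\right) \left(- \frac{1}{4}\right)\right)^{2} + 7 \left(\left(- \frac{1}{8}\right) \left(- \frac{1}{4}\right)\right)}{p} + 1 \left(- \frac{1}{3}\right) = \frac{6 + \left(\frac{1}{32}\right)^{2} + 7 \cdot \frac{1}{32}}{p} - \frac{1}{3} = \frac{6 + \frac{1}{1024} + \frac{7}{32}}{p} - \frac{1}{3} = \frac{6369}{1024 p} - \frac{1}{3} = - \frac{1}{3} + \frac{6369}{1024 p}$)
$381 \left(- 95 f{\left(2,4 \right)} - 58\right) = 381 \left(- 95 \frac{19107 - 2048}{3072 \cdot 2} - 58\right) = 381 \left(- 95 \cdot \frac{1}{3072} \cdot \frac{1}{2} \left(19107 - 2048\right) - 58\right) = 381 \left(- 95 \cdot \frac{1}{3072} \cdot \frac{1}{2} \cdot 17059 - 58\right) = 381 \left(\left(-95\right) \frac{17059}{6144} - 58\right) = 381 \left(- \frac{1620605}{6144} - 58\right) = 381 \left(- \frac{1976957}{6144}\right) = - \frac{251073539}{2048}$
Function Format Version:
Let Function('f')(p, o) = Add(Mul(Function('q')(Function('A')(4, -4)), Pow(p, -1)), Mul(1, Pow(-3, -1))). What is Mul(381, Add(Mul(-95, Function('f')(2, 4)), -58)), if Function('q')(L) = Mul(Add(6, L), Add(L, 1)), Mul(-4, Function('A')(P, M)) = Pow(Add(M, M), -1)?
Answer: Rational(-251073539, 2048) ≈ -1.2259e+5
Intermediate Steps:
Function('A')(P, M) = Mul(Rational(-1, 8), Pow(M, -1)) (Function('A')(P, M) = Mul(Rational(-1, 4), Pow(Add(M, M), -1)) = Mul(Rational(-1, 4), Pow(Mul(2, M), -1)) = Mul(Rational(-1, 4), Mul(Rational(1, 2), Pow(M, -1))) = Mul(Rational(-1, 8), Pow(M, -1)))
Function('q')(L) = Mul(Add(1, L), Add(6, L)) (Function('q')(L) = Mul(Add(6, L), Add(1, L)) = Mul(Add(1, L), Add(6, L)))
Function('f')(p, o) = Add(Rational(-1, 3), Mul(Rational(6369, 1024), Pow(p, -1))) (Function('f')(p, o) = Add(Mul(Add(6, Pow(Mul(Rational(-1, 8), Pow(-4, -1)), 2), Mul(7, Mul(Rational(-1, 8), Pow(-4, -1)))), Pow(p, -1)), Mul(1, Pow(-3, -1))) = Add(Mul(Add(6, Pow(Mul(Rational(-1, 8), Rational(-1, 4)), 2), Mul(7, Mul(Rational(-1, 8), Rational(-1, 4)))), Pow(p, -1)), Mul(1, Rational(-1, 3))) = Add(Mul(Add(6, Pow(Rational(1, 32), 2), Mul(7, Rational(1, 32))), Pow(p, -1)), Rational(-1, 3)) = Add(Mul(Add(6, Rational(1, 1024), Rational(7, 32)), Pow(p, -1)), Rational(-1, 3)) = Add(Mul(Rational(6369, 1024), Pow(p, -1)), Rational(-1, 3)) = Add(Rational(-1, 3), Mul(Rational(6369, 1024), Pow(p, -1))))
Mul(381, Add(Mul(-95, Function('f')(2, 4)), -58)) = Mul(381, Add(Mul(-95, Mul(Rational(1, 3072), Pow(2, -1), Add(19107, Mul(-1024, 2)))), -58)) = Mul(381, Add(Mul(-95, Mul(Rational(1, 3072), Rational(1, 2), Add(19107, -2048))), -58)) = Mul(381, Add(Mul(-95, Mul(Rational(1, 3072), Rational(1, 2), 17059)), -58)) = Mul(381, Add(Mul(-95, Rational(17059, 6144)), -58)) = Mul(381, Add(Rational(-1620605, 6144), -58)) = Mul(381, Rational(-1976957, 6144)) = Rational(-251073539, 2048)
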